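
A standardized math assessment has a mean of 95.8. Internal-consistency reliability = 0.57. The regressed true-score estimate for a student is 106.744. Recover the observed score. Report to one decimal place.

T̂ = ρX + (1 − ρ)μ  ⇒  X = (T̂ − (1 − ρ)μ) / ρ
X = (106.744 − 0.43 × 95.8) / 0.57 = (106.744 − 41.194) / 0.57 = 65.550 / 0.57 = 115.000

115.0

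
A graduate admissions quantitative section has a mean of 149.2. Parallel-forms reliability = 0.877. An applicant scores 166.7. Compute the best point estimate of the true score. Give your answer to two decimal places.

164.55

Regress the observed score toward the mean by the unreliability: T̂ = 0.877·166.7 + 0.123·149.2 = 146.1959 + 18.3516 = 164.547.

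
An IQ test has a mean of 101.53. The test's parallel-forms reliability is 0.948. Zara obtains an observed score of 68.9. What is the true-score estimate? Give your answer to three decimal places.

70.597

T̂ = ρX + (1 − ρ)μ
  = 0.948 × 68.9 + 0.052 × 101.53
  = 65.3172 + 5.27956
  = 70.5968
  ≈ 70.597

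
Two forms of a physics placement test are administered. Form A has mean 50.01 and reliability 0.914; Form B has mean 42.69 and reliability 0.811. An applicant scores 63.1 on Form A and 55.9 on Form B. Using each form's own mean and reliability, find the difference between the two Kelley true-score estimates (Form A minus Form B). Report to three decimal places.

T̂_A = 0.914(63.1) + 0.086(50.01) = 61.97426
T̂_B = 0.811(55.9) + 0.189(42.69) = 53.40331
T̂_A − T̂_B = 8.57095

8.571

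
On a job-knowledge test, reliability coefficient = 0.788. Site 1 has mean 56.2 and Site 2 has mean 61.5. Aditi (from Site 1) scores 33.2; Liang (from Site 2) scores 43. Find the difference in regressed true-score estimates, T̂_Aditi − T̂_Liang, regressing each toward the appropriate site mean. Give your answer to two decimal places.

T̂_Aditi = 0.788(33.2) + 0.212(56.2) = 38.0760
T̂_Liang = 0.788(43) + 0.212(61.5) = 46.9220
Difference = 38.0760 − 46.9220 = -8.8460

-8.85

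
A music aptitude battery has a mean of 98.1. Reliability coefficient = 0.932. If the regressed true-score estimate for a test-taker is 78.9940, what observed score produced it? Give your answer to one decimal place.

T̂ = ρX + (1 − ρ)μ  ⇒  X = (T̂ − (1 − ρ)μ) / ρ
X = (78.9940 − 0.068 × 98.1) / 0.932 = (78.9940 − 6.6708) / 0.932 = 72.3232 / 0.932 = 77.600

77.6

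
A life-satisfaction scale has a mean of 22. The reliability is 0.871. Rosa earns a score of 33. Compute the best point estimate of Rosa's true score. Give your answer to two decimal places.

Kelley's formula gives T̂ = 0.871·33 + 0.129·22 = 28.743 + 2.838 = 31.581.

31.58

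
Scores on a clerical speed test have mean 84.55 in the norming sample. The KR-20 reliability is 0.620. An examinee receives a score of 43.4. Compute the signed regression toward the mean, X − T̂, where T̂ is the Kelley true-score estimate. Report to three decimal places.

Regress the observed score toward the mean by the unreliability: T̂ = 0.620·43.4 + 0.380·84.55 = 26.9080 + 32.12900 = 59.03700.
X − T̂ = 43.4 − 59.0370 = -15.6370 → -15.637

-15.637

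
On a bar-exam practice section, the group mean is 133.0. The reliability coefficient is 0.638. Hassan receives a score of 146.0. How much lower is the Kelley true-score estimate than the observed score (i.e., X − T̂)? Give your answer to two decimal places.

T̂ = ρX + (1 − ρ)μ
  = 0.638 × 146.0 + 0.362 × 133.0
  = 93.1480 + 48.1460
  = 141.2940
  ≈ 141.294
X − T̂ = 146.0 − 141.294 = 4.706 → 4.71

4.71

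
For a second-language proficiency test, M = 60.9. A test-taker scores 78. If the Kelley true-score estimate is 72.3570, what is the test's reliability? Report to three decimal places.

0.670

T̂ = ρX + (1 − ρ)μ  ⇒  T̂ − μ = ρ(X − μ)
ρ = (T̂ − μ)/(X − μ) = (72.3570 − 60.9) / (78 − 60.9) = 11.4570 / 17.1 = 0.67000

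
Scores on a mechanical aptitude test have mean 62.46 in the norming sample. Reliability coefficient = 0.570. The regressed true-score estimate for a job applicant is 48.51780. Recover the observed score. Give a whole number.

38

T̂ = ρX + (1 − ρ)μ  ⇒  X = (T̂ − (1 − ρ)μ) / ρ
X = (48.51780 − 0.430 × 62.46) / 0.570 = (48.51780 − 26.85780) / 0.570 = 21.66000 / 0.570 = 38.00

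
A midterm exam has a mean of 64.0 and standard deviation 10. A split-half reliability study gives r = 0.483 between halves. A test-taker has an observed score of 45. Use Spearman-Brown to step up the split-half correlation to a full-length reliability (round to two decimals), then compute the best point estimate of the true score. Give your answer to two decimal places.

Spearman-Brown: ρ = 2r/(1 + r) = 2(0.483)/(1 + 0.483) = 0.9660/1.483 = 0.6514 → 0.65
Kelley's formula gives T̂ = 0.65·45 + 0.35·64.0 = 29.25 + 22.400 = 51.650.

51.65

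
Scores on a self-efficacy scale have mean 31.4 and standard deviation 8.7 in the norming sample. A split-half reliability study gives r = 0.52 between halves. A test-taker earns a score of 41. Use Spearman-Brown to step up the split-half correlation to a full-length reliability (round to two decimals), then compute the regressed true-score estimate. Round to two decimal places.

37.93

Spearman-Brown: ρ = 2r/(1 + r) = 2(0.52)/(1 + 0.52) = 1.040/1.52 = 0.6842 → 0.68
T̂ = ρX + (1 − ρ)μ
  = 0.68 × 41 + 0.32 × 31.4
  = 27.88 + 10.048
  = 37.928
  ≈ 37.93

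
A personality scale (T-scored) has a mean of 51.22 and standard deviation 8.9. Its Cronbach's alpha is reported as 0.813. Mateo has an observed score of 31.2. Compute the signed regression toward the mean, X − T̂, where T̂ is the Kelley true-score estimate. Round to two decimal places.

T̂ = 0.813(31.2) + 0.187(51.22) = 25.3656 + 9.57814 = 34.9437 → 34.944
X − T̂ = 31.2 − 34.944 = -3.744 → -3.74

-3.74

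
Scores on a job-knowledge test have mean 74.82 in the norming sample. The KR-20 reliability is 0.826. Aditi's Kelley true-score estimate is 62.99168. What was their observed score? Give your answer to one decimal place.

60.5

T̂ = ρX + (1 − ρ)μ  ⇒  X = (T̂ − (1 − ρ)μ) / ρ
X = (62.99168 − 0.174 × 74.82) / 0.826 = (62.99168 − 13.01868) / 0.826 = 49.97300 / 0.826 = 60.500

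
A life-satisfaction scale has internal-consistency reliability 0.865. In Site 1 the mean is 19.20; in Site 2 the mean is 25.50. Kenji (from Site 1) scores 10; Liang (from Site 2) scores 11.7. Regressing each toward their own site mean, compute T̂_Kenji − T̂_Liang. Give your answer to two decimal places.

T̂_Kenji = 0.865(10) + 0.135(19.20) = 11.2420
T̂_Liang = 0.865(11.7) + 0.135(25.50) = 13.5630
Difference = 11.2420 − 13.5630 = -2.3210

-2.32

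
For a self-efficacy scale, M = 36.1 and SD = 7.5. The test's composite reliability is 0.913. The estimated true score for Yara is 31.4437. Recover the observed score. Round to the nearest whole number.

31

T̂ = ρX + (1 − ρ)μ  ⇒  X = (T̂ − (1 − ρ)μ) / ρ
X = (31.4437 − 0.087 × 36.1) / 0.913 = (31.4437 − 3.1407) / 0.913 = 28.3030 / 0.913 = 31.00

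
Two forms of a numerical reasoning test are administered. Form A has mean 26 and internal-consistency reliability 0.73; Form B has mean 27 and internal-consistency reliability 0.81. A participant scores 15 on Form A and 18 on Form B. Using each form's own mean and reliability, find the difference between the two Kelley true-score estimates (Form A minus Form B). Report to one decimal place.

-1.7

T̂_A = 0.73(15) + 0.27(26) = 17.970
T̂_B = 0.81(18) + 0.19(27) = 19.710
T̂_A − T̂_B = -1.740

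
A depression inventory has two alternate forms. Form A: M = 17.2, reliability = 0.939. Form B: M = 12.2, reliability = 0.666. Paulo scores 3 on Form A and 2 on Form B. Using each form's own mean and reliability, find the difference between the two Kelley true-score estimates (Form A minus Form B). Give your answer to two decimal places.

T̂_A = 0.939(3) + 0.061(17.2) = 3.8662
T̂_B = 0.666(2) + 0.334(12.2) = 5.4068
T̂_A − T̂_B = -1.5406

-1.54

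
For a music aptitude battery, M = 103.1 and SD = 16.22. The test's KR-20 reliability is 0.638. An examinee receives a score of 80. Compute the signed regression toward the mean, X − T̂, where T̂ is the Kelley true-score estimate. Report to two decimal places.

Weight the observed score by reliability and the mean by (1 − reliability): T̂ = 0.638·80 + 0.362·103.1 = 51.040 + 37.3222 = 88.3622.
X − T̂ = 80 − 88.362 = -8.362 → -8.36

-8.36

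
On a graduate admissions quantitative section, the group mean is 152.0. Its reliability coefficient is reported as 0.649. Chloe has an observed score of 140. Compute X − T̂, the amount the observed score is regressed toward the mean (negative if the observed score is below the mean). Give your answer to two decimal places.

-4.21

T̂ = 0.649(140) + 0.351(152.0) = 90.860 + 53.3520 = 144.2120 → 144.212
X − T̂ = 140 − 144.212 = -4.212 → -4.21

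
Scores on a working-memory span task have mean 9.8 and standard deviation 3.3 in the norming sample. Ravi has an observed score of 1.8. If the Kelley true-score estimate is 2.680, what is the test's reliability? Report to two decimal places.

0.89

T̂ = ρX + (1 − ρ)μ  ⇒  T̂ − μ = ρ(X − μ)
ρ = (T̂ − μ)/(X − μ) = (2.680 − 9.8) / (1.8 − 9.8) = -7.120 / -8.0 = 0.8900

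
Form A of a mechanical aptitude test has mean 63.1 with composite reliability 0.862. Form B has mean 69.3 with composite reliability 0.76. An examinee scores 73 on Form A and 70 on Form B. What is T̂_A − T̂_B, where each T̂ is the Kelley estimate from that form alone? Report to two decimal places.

1.80

T̂_A = 0.862(73) + 0.138(63.1) = 71.6338
T̂_B = 0.76(70) + 0.24(69.3) = 69.8320
T̂_A − T̂_B = 1.8018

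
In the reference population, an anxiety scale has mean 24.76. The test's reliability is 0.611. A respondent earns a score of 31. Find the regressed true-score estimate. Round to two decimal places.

28.57

T̂ = ρX + (1 − ρ)μ
  = 0.611 × 31 + 0.389 × 24.76
  = 18.941 + 9.63164
  = 28.573
  ≈ 28.57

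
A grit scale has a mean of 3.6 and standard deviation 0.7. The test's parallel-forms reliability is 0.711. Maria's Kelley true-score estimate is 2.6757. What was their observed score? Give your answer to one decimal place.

2.3

T̂ = ρX + (1 − ρ)μ  ⇒  X = (T̂ − (1 − ρ)μ) / ρ
X = (2.6757 − 0.289 × 3.6) / 0.711 = (2.6757 − 1.0404) / 0.711 = 1.6353 / 0.711 = 2.300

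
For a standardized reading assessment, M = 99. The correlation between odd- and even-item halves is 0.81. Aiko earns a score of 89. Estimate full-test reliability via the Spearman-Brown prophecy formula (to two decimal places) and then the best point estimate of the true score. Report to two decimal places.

Spearman-Brown: ρ = 2r/(1 + r) = 2(0.81)/(1 + 0.81) = 1.620/1.81 = 0.8950 → 0.90
T̂ = 0.90(89) + 0.10(99) = 80.10 + 9.90 = 90.000 → 90.00

90.00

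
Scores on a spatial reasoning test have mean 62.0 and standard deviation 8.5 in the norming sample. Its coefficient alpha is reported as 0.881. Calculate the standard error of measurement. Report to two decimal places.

SEM = SD · √(1 − ρ) = 8.5 × √0.119 = 8.5 × 0.3450 = 2.932

2.93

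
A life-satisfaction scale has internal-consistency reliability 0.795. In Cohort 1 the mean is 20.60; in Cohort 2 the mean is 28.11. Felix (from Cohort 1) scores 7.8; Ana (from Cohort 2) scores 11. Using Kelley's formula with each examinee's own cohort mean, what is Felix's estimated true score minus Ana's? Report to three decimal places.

T̂_Felix = 0.795(7.8) + 0.205(20.60) = 10.42400
T̂_Ana = 0.795(11) + 0.205(28.11) = 14.50755
Difference = 10.42400 − 14.50755 = -4.08355

-4.084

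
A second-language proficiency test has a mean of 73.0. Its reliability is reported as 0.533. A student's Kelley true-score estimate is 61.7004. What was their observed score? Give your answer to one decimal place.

51.8

T̂ = ρX + (1 − ρ)μ  ⇒  X = (T̂ − (1 − ρ)μ) / ρ
X = (61.7004 − 0.467 × 73.0) / 0.533 = (61.7004 − 34.0910) / 0.533 = 27.6094 / 0.533 = 51.800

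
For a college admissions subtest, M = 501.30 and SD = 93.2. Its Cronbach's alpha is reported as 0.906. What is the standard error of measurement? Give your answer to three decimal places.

SEM = SD · √(1 − ρ) = 93.2 × √0.094 = 93.2 × 0.3066 = 28.5746

28.575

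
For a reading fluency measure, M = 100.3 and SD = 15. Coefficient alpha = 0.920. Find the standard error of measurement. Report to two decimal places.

SEM = SD · √(1 − ρ) = 15 × √0.080 = 15 × 0.2828 = 4.243

4.24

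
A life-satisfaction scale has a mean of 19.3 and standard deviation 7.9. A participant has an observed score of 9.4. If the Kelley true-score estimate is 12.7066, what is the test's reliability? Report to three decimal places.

0.666

T̂ = ρX + (1 − ρ)μ  ⇒  T̂ − μ = ρ(X − μ)
ρ = (T̂ − μ)/(X − μ) = (12.7066 − 19.3) / (9.4 − 19.3) = -6.5934 / -9.9 = 0.66600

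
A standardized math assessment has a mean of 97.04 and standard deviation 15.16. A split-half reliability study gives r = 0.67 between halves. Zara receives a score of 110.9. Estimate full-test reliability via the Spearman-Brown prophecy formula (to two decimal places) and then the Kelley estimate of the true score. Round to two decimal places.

Spearman-Brown: ρ = 2r/(1 + r) = 2(0.67)/(1 + 0.67) = 1.340/1.67 = 0.8024 → 0.80
T̂ = ρX + (1 − ρ)μ
  = 0.80 × 110.9 + 0.20 × 97.04
  = 88.720 + 19.4080
  = 108.128
  ≈ 108.13

108.13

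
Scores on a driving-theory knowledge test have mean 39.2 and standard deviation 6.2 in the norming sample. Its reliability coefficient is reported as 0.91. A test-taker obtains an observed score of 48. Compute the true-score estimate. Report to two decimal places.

Kelley's formula gives T̂ = 0.91·48 + 0.09·39.2 = 43.68 + 3.528 = 47.208.

47.21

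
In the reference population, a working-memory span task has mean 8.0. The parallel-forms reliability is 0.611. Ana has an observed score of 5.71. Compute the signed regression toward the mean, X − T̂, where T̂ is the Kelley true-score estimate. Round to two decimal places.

-0.89

T̂ = 0.611(5.71) + 0.389(8.0) = 3.48881 + 3.1120 = 6.6008 → 6.601
X − T̂ = 5.71 − 6.601 = -0.891 → -0.89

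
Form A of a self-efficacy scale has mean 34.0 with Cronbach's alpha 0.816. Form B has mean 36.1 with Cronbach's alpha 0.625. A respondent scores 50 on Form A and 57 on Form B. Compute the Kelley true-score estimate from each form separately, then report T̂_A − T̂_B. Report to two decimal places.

-2.11

T̂_A = 0.816(50) + 0.184(34.0) = 47.0560
T̂_B = 0.625(57) + 0.375(36.1) = 49.1625
T̂_A − T̂_B = -2.1065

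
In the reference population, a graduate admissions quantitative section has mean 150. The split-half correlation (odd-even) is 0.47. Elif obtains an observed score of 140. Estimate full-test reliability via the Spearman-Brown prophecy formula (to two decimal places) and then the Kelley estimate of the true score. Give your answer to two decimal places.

143.60

Spearman-Brown: ρ = 2r/(1 + r) = 2(0.47)/(1 + 0.47) = 0.940/1.47 = 0.6395 → 0.64
T̂ = 0.64(140) + 0.36(150) = 89.60 + 54.00 = 143.600 → 143.60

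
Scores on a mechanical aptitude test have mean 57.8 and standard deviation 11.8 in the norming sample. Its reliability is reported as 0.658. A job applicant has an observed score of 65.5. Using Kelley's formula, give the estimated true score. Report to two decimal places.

T̂ = ρX + (1 − ρ)μ
  = 0.658 × 65.5 + 0.342 × 57.8
  = 43.0990 + 19.7676
  = 62.867
  ≈ 62.87

62.87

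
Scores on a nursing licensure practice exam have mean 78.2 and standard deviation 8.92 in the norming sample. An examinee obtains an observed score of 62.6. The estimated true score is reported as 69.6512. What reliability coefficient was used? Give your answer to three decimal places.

0.548

T̂ = ρX + (1 − ρ)μ  ⇒  T̂ − μ = ρ(X − μ)
ρ = (T̂ − μ)/(X − μ) = (69.6512 − 78.2) / (62.6 − 78.2) = -8.5488 / -15.6 = 0.54800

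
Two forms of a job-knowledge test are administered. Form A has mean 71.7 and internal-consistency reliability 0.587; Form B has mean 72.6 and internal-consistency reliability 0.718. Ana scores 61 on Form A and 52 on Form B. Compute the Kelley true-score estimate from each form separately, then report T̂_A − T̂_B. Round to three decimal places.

T̂_A = 0.587(61) + 0.413(71.7) = 65.41910
T̂_B = 0.718(52) + 0.282(72.6) = 57.80920
T̂_A − T̂_B = 7.60990

7.610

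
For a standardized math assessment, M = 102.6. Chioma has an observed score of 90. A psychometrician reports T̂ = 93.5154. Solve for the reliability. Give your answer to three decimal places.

T̂ = ρX + (1 − ρ)μ  ⇒  T̂ − μ = ρ(X − μ)
ρ = (T̂ − μ)/(X − μ) = (93.5154 − 102.6) / (90 − 102.6) = -9.0846 / -12.6 = 0.72100

0.721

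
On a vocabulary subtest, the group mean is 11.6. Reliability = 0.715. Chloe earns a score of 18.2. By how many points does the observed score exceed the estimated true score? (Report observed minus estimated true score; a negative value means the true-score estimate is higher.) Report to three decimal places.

1.881

Regress the observed score toward the mean by the unreliability: T̂ = 0.715·18.2 + 0.285·11.6 = 13.0130 + 3.3060 = 16.31900.
X − T̂ = 18.2 − 16.3190 = 1.8810 → 1.881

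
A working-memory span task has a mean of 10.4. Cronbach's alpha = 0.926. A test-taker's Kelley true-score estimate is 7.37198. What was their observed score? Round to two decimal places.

T̂ = ρX + (1 − ρ)μ  ⇒  X = (T̂ − (1 − ρ)μ) / ρ
X = (7.37198 − 0.074 × 10.4) / 0.926 = (7.37198 − 0.7696) / 0.926 = 6.60238 / 0.926 = 7.1300

7.13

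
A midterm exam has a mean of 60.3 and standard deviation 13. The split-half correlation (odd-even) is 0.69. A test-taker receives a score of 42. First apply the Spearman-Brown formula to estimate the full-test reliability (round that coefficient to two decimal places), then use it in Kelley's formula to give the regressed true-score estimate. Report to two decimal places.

45.29

Spearman-Brown: ρ = 2r/(1 + r) = 2(0.69)/(1 + 0.69) = 1.380/1.69 = 0.8166 → 0.82
T̂ = 0.82(42) + 0.18(60.3) = 34.44 + 10.854 = 45.294 → 45.29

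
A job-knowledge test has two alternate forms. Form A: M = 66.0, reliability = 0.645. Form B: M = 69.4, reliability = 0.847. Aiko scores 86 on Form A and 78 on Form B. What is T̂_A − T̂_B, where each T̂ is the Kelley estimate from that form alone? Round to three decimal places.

T̂_A = 0.645(86) + 0.355(66.0) = 78.90000
T̂_B = 0.847(78) + 0.153(69.4) = 76.68420
T̂_A − T̂_B = 2.21580

2.216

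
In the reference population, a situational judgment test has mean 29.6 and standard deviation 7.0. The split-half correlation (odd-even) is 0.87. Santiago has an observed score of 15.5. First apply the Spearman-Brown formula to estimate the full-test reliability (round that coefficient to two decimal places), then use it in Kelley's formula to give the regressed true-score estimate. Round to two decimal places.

16.49

Spearman-Brown: ρ = 2r/(1 + r) = 2(0.87)/(1 + 0.87) = 1.740/1.87 = 0.9305 → 0.93
T̂ = ρX + (1 − ρ)μ
  = 0.93 × 15.5 + 0.07 × 29.6
  = 14.415 + 2.072
  = 16.487
  ≈ 16.49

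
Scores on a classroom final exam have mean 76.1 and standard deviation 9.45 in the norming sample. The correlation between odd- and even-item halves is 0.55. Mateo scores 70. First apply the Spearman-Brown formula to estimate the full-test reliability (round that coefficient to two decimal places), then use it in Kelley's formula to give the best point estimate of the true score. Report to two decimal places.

Spearman-Brown: ρ = 2r/(1 + r) = 2(0.55)/(1 + 0.55) = 1.100/1.55 = 0.7097 → 0.71
T̂ = 0.71(70) + 0.29(76.1) = 49.70 + 22.069 = 71.769 → 71.77

71.77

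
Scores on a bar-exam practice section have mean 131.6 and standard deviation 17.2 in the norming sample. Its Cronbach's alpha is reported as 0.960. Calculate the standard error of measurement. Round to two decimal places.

SEM = SD · √(1 − ρ) = 17.2 × √0.040 = 17.2 × 0.2000 = 3.440

3.44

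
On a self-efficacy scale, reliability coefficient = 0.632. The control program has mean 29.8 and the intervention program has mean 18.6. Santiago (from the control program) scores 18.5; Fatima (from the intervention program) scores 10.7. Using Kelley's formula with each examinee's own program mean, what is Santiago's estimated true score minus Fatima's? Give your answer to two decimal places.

T̂_Santiago = 0.632(18.5) + 0.368(29.8) = 22.6584
T̂_Fatima = 0.632(10.7) + 0.368(18.6) = 13.6072
Difference = 22.6584 − 13.6072 = 9.0512

9.05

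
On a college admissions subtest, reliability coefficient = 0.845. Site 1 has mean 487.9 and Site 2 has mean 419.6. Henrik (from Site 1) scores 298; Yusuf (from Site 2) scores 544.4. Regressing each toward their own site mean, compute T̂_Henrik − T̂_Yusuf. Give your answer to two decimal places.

-197.62

T̂_Henrik = 0.845(298) + 0.155(487.9) = 327.4345
T̂_Yusuf = 0.845(544.4) + 0.155(419.6) = 525.0560
Difference = 327.4345 − 525.0560 = -197.6215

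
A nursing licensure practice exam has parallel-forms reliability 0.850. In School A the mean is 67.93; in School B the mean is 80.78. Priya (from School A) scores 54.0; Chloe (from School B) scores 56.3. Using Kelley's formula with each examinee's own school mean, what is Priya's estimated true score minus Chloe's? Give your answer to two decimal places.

-3.88

T̂_Priya = 0.850(54.0) + 0.150(67.93) = 56.0895
T̂_Chloe = 0.850(56.3) + 0.150(80.78) = 59.9720
Difference = 56.0895 − 59.9720 = -3.8825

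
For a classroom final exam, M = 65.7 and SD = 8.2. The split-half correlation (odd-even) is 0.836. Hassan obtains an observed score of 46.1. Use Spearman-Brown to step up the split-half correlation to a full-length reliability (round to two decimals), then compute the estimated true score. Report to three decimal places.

Spearman-Brown: ρ = 2r/(1 + r) = 2(0.836)/(1 + 0.836) = 1.6720/1.836 = 0.9107 → 0.91
T̂ = 0.91(46.1) + 0.09(65.7) = 41.951 + 5.913 = 47.8640 → 47.864

47.864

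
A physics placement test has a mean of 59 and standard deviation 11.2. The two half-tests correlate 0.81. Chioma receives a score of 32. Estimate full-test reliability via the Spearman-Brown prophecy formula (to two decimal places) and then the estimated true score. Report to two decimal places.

34.70

Spearman-Brown: ρ = 2r/(1 + r) = 2(0.81)/(1 + 0.81) = 1.620/1.81 = 0.8950 → 0.90
T̂ = 0.90(32) + 0.10(59) = 28.80 + 5.90 = 34.700 → 34.70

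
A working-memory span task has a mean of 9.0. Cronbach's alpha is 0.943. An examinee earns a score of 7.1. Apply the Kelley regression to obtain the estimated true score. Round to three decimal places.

T̂ = 0.943(7.1) + 0.057(9.0) = 6.6953 + 0.5130 = 7.2083 → 7.208

7.208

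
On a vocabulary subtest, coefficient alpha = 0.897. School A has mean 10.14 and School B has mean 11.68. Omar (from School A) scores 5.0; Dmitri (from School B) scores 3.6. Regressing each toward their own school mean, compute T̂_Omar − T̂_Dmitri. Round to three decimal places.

1.097

T̂_Omar = 0.897(5.0) + 0.103(10.14) = 5.52942
T̂_Dmitri = 0.897(3.6) + 0.103(11.68) = 4.43224
Difference = 5.52942 − 4.43224 = 1.09718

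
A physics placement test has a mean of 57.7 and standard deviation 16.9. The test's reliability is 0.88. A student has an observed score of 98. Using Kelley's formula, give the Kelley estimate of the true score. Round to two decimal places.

93.16

Kelley's formula gives T̂ = 0.88·98 + 0.12·57.7 = 86.24 + 6.924 = 93.164.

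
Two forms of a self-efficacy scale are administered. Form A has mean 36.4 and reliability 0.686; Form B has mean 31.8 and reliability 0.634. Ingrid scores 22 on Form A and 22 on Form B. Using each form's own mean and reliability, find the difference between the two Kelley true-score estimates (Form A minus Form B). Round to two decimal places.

T̂_A = 0.686(22) + 0.314(36.4) = 26.5216
T̂_B = 0.634(22) + 0.366(31.8) = 25.5868
T̂_A − T̂_B = 0.9348

0.93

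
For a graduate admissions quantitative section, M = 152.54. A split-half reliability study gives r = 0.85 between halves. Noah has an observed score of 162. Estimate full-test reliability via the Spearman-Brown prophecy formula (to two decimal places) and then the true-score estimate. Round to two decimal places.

Spearman-Brown: ρ = 2r/(1 + r) = 2(0.85)/(1 + 0.85) = 1.700/1.85 = 0.9189 → 0.92
T̂ = 0.92(162) + 0.08(152.54) = 149.04 + 12.2032 = 161.243 → 161.24

161.24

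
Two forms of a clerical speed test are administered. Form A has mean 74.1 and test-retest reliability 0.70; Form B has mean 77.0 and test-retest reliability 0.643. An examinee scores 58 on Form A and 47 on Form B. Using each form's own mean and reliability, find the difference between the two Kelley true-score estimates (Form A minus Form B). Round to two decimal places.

T̂_A = 0.70(58) + 0.30(74.1) = 62.8300
T̂_B = 0.643(47) + 0.357(77.0) = 57.7100
T̂_A − T̂_B = 5.1200

5.12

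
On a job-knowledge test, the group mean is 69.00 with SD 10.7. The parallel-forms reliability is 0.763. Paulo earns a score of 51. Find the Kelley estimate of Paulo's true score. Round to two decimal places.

55.27

Kelley's formula gives T̂ = 0.763·51 + 0.237·69.00 = 38.913 + 16.35300 = 55.266.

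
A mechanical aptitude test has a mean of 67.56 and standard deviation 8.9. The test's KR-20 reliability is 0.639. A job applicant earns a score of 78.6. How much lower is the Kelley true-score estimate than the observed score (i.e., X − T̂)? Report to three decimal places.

3.985

T̂ = 0.639(78.6) + 0.361(67.56) = 50.2254 + 24.38916 = 74.61456 → 74.6146
X − T̂ = 78.6 − 74.6146 = 3.9854 → 3.985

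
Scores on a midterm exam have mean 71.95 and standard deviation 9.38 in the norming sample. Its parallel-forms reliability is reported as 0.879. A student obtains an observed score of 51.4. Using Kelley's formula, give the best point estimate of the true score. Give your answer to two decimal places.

53.89

T̂ = 0.879(51.4) + 0.121(71.95) = 45.1806 + 8.70595 = 53.887 → 53.89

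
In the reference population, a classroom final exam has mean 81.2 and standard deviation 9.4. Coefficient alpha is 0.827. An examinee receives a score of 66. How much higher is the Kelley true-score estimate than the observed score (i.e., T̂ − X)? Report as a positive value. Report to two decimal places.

T̂ = ρX + (1 − ρ)μ
  = 0.827 × 66 + 0.173 × 81.2
  = 54.582 + 14.0476
  = 68.6296
  ≈ 68.630
T̂ − X = 68.630 − 66 = 2.630 → 2.63

2.63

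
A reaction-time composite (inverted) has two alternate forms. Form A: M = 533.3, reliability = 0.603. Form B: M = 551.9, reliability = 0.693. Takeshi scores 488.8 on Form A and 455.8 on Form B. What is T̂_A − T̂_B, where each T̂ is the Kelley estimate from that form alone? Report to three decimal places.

T̂_A = 0.603(488.8) + 0.397(533.3) = 506.46650
T̂_B = 0.693(455.8) + 0.307(551.9) = 485.30270
T̂_A − T̂_B = 21.16380

21.164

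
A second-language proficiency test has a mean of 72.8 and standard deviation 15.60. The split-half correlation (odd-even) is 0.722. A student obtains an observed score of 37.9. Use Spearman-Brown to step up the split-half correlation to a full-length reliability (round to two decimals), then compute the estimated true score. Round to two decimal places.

Spearman-Brown: ρ = 2r/(1 + r) = 2(0.722)/(1 + 0.722) = 1.4440/1.722 = 0.8386 → 0.84
T̂ = 0.84(37.9) + 0.16(72.8) = 31.836 + 11.648 = 43.484 → 43.48

43.48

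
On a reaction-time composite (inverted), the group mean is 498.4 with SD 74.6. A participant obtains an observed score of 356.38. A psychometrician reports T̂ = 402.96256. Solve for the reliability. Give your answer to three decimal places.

0.672

T̂ = ρX + (1 − ρ)μ  ⇒  T̂ − μ = ρ(X − μ)
ρ = (T̂ − μ)/(X − μ) = (402.96256 − 498.4) / (356.38 − 498.4) = -95.43744 / -142.02 = 0.67200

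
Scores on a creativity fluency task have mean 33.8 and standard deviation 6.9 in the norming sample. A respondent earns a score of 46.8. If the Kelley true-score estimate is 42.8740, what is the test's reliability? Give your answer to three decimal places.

T̂ = ρX + (1 − ρ)μ  ⇒  T̂ − μ = ρ(X − μ)
ρ = (T̂ − μ)/(X − μ) = (42.8740 − 33.8) / (46.8 − 33.8) = 9.0740 / 13.0 = 0.69800

0.698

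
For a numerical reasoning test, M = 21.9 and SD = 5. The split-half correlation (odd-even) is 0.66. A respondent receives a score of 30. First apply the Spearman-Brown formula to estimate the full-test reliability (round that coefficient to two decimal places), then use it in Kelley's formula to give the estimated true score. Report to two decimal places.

Spearman-Brown: ρ = 2r/(1 + r) = 2(0.66)/(1 + 0.66) = 1.320/1.66 = 0.7952 → 0.80
T̂ = ρX + (1 − ρ)μ
  = 0.80 × 30 + 0.20 × 21.9
  = 24.00 + 4.380
  = 28.380
  ≈ 28.38

28.38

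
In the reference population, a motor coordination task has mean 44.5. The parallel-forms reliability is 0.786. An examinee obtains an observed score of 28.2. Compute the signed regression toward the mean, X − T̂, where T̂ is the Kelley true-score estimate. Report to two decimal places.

-3.49

T̂ = ρX + (1 − ρ)μ
  = 0.786 × 28.2 + 0.214 × 44.5
  = 22.1652 + 9.5230
  = 31.6882
  ≈ 31.688
X − T̂ = 28.2 − 31.688 = -3.488 → -3.49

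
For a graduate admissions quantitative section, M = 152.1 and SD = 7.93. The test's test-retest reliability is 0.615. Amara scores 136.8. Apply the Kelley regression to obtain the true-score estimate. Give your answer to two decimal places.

T̂ = ρX + (1 − ρ)μ
  = 0.615 × 136.8 + 0.385 × 152.1
  = 84.1320 + 58.5585
  = 142.691
  ≈ 142.69

142.69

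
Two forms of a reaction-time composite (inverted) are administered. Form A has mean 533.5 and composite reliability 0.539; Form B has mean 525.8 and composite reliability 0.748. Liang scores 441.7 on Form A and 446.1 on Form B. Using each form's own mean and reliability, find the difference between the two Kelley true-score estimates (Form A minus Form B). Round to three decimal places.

17.835

T̂_A = 0.539(441.7) + 0.461(533.5) = 484.01980
T̂_B = 0.748(446.1) + 0.252(525.8) = 466.18440
T̂_A − T̂_B = 17.83540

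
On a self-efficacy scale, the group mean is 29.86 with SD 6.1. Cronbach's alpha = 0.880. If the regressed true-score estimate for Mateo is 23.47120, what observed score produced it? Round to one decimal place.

T̂ = ρX + (1 − ρ)μ  ⇒  X = (T̂ − (1 − ρ)μ) / ρ
X = (23.47120 − 0.120 × 29.86) / 0.880 = (23.47120 − 3.58320) / 0.880 = 19.88800 / 0.880 = 22.600

22.6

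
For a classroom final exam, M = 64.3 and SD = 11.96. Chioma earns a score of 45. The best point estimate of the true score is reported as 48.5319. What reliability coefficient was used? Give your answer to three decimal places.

T̂ = ρX + (1 − ρ)μ  ⇒  T̂ − μ = ρ(X − μ)
ρ = (T̂ − μ)/(X − μ) = (48.5319 − 64.3) / (45 − 64.3) = -15.7681 / -19.3 = 0.81700

0.817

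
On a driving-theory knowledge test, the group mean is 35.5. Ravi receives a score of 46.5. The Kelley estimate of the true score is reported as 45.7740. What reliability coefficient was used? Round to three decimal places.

T̂ = ρX + (1 − ρ)μ  ⇒  T̂ − μ = ρ(X − μ)
ρ = (T̂ − μ)/(X − μ) = (45.7740 − 35.5) / (46.5 − 35.5) = 10.2740 / 11.0 = 0.93400

0.934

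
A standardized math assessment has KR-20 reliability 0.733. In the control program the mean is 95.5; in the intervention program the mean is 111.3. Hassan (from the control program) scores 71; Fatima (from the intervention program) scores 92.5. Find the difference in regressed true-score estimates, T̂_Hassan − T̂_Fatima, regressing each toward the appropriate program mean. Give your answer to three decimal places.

T̂_Hassan = 0.733(71) + 0.267(95.5) = 77.54150
T̂_Fatima = 0.733(92.5) + 0.267(111.3) = 97.51960
Difference = 77.54150 − 97.51960 = -19.97810

-19.978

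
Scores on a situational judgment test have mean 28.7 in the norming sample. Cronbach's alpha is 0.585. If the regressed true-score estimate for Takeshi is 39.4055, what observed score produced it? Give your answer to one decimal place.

T̂ = ρX + (1 − ρ)μ  ⇒  X = (T̂ − (1 − ρ)μ) / ρ
X = (39.4055 − 0.415 × 28.7) / 0.585 = (39.4055 − 11.9105) / 0.585 = 27.4950 / 0.585 = 47.000

47.0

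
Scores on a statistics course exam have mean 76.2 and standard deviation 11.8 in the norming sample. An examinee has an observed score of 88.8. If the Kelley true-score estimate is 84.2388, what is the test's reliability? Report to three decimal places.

T̂ = ρX + (1 − ρ)μ  ⇒  T̂ − μ = ρ(X − μ)
ρ = (T̂ − μ)/(X − μ) = (84.2388 − 76.2) / (88.8 − 76.2) = 8.0388 / 12.6 = 0.63800

0.638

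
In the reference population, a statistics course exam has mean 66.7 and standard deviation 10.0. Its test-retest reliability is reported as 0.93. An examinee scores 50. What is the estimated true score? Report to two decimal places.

T̂ = ρX + (1 − ρ)μ
  = 0.93 × 50 + 0.07 × 66.7
  = 46.50 + 4.669
  = 51.169
  ≈ 51.17

51.17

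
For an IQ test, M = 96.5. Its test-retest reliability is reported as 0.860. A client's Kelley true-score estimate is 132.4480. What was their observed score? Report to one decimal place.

T̂ = ρX + (1 − ρ)μ  ⇒  X = (T̂ − (1 − ρ)μ) / ρ
X = (132.4480 − 0.140 × 96.5) / 0.860 = (132.4480 − 13.5100) / 0.860 = 118.9380 / 0.860 = 138.300

138.3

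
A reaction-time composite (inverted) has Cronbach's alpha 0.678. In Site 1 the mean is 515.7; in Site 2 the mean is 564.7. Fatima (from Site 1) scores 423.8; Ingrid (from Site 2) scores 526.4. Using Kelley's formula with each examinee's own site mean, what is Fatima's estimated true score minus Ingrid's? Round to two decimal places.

T̂_Fatima = 0.678(423.8) + 0.322(515.7) = 453.3918
T̂_Ingrid = 0.678(526.4) + 0.322(564.7) = 538.7326
Difference = 453.3918 − 538.7326 = -85.3408

-85.34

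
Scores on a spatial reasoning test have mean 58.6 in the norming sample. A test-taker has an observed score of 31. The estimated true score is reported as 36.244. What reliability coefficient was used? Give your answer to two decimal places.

T̂ = ρX + (1 − ρ)μ  ⇒  T̂ − μ = ρ(X − μ)
ρ = (T̂ − μ)/(X − μ) = (36.244 − 58.6) / (31 − 58.6) = -22.356 / -27.6 = 0.8100

0.81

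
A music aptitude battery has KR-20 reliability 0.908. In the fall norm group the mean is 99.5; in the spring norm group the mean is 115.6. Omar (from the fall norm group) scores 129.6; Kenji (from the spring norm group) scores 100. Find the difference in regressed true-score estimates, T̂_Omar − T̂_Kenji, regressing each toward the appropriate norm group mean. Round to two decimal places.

T̂_Omar = 0.908(129.6) + 0.092(99.5) = 126.8308
T̂_Kenji = 0.908(100) + 0.092(115.6) = 101.4352
Difference = 126.8308 − 101.4352 = 25.3956

25.40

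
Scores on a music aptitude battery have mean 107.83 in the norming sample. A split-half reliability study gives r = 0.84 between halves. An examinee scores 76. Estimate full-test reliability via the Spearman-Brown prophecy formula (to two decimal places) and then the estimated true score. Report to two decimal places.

78.86

Spearman-Brown: ρ = 2r/(1 + r) = 2(0.84)/(1 + 0.84) = 1.680/1.84 = 0.9130 → 0.91
Weight the observed score by reliability and the mean by (1 − reliability): T̂ = 0.91·76 + 0.09·107.83 = 69.16 + 9.7047 = 78.865.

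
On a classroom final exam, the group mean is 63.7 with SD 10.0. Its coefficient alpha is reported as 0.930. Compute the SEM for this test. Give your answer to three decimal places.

2.646

SEM = SD · √(1 − ρ) = 10.0 × √0.070 = 10.0 × 0.2646 = 2.6458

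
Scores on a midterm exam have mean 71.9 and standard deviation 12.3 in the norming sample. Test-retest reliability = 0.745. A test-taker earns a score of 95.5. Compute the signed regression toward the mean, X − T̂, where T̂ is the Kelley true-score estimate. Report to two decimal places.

T̂ = 0.745(95.5) + 0.255(71.9) = 71.1475 + 18.3345 = 89.4820 → 89.482
X − T̂ = 95.5 − 89.482 = 6.018 → 6.02

6.02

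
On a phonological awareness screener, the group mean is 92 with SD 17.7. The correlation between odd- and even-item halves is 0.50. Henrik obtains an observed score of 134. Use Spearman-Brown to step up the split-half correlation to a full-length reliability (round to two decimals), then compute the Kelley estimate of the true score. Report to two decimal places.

120.14

Spearman-Brown: ρ = 2r/(1 + r) = 2(0.50)/(1 + 0.50) = 1.000/1.50 = 0.6667 → 0.67
T̂ = 0.67(134) + 0.33(92) = 89.78 + 30.36 = 120.140 → 120.14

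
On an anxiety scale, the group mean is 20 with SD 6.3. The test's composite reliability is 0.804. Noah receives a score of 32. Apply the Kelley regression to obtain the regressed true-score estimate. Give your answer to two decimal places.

Regress the observed score toward the mean by the unreliability: T̂ = 0.804·32 + 0.196·20 = 25.728 + 3.920 = 29.648.

29.65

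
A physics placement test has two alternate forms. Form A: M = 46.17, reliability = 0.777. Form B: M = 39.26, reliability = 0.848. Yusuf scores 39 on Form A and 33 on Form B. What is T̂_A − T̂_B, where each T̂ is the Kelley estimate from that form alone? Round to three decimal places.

T̂_A = 0.777(39) + 0.223(46.17) = 40.59891
T̂_B = 0.848(33) + 0.152(39.26) = 33.95152
T̂_A − T̂_B = 6.64739

6.647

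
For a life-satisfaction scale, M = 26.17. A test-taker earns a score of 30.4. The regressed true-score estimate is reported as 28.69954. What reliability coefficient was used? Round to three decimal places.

0.598

T̂ = ρX + (1 − ρ)μ  ⇒  T̂ − μ = ρ(X − μ)
ρ = (T̂ − μ)/(X − μ) = (28.69954 − 26.17) / (30.4 − 26.17) = 2.52954 / 4.23 = 0.59800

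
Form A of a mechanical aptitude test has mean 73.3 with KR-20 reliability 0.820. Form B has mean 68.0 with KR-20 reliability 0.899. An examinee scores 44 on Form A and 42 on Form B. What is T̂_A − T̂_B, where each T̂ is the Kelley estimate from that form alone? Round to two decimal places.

4.65

T̂_A = 0.820(44) + 0.180(73.3) = 49.2740
T̂_B = 0.899(42) + 0.101(68.0) = 44.6260
T̂_A − T̂_B = 4.6480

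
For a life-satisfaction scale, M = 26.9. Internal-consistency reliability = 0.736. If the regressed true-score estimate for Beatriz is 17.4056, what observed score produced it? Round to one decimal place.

14.0

T̂ = ρX + (1 − ρ)μ  ⇒  X = (T̂ − (1 − ρ)μ) / ρ
X = (17.4056 − 0.264 × 26.9) / 0.736 = (17.4056 − 7.1016) / 0.736 = 10.3040 / 0.736 = 14.000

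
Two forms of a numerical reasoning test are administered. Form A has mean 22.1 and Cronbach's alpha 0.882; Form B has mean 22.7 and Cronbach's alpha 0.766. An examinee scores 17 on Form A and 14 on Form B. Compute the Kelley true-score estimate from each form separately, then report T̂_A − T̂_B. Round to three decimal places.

1.566

T̂_A = 0.882(17) + 0.118(22.1) = 17.60180
T̂_B = 0.766(14) + 0.234(22.7) = 16.03580
T̂_A − T̂_B = 1.56600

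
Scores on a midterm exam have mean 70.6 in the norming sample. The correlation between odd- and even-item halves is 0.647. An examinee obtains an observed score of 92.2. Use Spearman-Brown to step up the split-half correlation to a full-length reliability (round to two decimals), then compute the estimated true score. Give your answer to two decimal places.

87.66

Spearman-Brown: ρ = 2r/(1 + r) = 2(0.647)/(1 + 0.647) = 1.2940/1.647 = 0.7857 → 0.79
Regress the observed score toward the mean by the unreliability: T̂ = 0.79·92.2 + 0.21·70.6 = 72.838 + 14.826 = 87.664.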